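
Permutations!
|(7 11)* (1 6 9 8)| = 4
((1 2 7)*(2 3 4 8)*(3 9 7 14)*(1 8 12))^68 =(1 14 9 3 7 4 8 12 2)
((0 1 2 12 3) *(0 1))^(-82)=(1 12)(2 3)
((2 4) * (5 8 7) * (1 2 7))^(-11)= ((1 2 4 7 5 8))^(-11)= (1 2 4 7 5 8)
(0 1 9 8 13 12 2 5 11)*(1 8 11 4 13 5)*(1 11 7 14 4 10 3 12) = (0 8 5 10 3 12 2 11)(1 9 7 14 4 13) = [8, 9, 11, 12, 13, 10, 6, 14, 5, 7, 3, 0, 2, 1, 4]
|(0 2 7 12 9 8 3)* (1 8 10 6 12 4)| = |(0 2 7 4 1 8 3)(6 12 9 10)| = 28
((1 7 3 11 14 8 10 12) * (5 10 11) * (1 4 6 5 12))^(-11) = ((1 7 3 12 4 6 5 10)(8 11 14))^(-11) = (1 6 3 10 4 7 5 12)(8 11 14)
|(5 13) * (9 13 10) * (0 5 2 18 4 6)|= |(0 5 10 9 13 2 18 4 6)|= 9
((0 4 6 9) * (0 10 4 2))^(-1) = ((0 2)(4 6 9 10))^(-1) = (0 2)(4 10 9 6)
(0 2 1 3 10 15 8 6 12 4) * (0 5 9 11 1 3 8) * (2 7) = [7, 8, 3, 10, 5, 9, 12, 2, 6, 11, 15, 1, 4, 13, 14, 0] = (0 7 2 3 10 15)(1 8 6 12 4 5 9 11)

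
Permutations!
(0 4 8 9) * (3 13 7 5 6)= (0 4 8 9)(3 13 7 5 6)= [4, 1, 2, 13, 8, 6, 3, 5, 9, 0, 10, 11, 12, 7]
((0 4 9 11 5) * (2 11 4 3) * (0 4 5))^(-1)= (0 11 2 3)(4 5 9)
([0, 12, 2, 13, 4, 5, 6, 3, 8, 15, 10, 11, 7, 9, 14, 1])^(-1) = (1 15 9 13 3 7 12)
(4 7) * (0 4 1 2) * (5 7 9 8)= (0 4 9 8 5 7 1 2)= [4, 2, 0, 3, 9, 7, 6, 1, 5, 8]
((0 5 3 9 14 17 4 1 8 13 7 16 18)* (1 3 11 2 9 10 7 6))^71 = ((0 5 11 2 9 14 17 4 3 10 7 16 18)(1 8 13 6))^71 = (0 17 18 14 16 9 7 2 10 11 3 5 4)(1 6 13 8)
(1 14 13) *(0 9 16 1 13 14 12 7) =(0 9 16 1 12 7) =[9, 12, 2, 3, 4, 5, 6, 0, 8, 16, 10, 11, 7, 13, 14, 15, 1]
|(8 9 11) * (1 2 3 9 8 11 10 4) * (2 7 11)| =|(1 7 11 2 3 9 10 4)| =8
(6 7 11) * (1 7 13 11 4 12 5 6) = (1 7 4 12 5 6 13 11) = [0, 7, 2, 3, 12, 6, 13, 4, 8, 9, 10, 1, 5, 11]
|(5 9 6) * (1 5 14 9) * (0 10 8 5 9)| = |(0 10 8 5 1 9 6 14)| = 8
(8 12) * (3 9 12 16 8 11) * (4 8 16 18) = (3 9 12 11)(4 8 18) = [0, 1, 2, 9, 8, 5, 6, 7, 18, 12, 10, 3, 11, 13, 14, 15, 16, 17, 4]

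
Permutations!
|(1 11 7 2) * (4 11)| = 5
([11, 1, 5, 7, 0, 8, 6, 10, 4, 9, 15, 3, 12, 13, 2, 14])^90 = [3, 1, 8, 10, 11, 4, 6, 15, 0, 9, 14, 7, 12, 13, 5, 2]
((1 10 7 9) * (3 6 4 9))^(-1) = (1 9 4 6 3 7 10)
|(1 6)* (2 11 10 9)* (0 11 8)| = |(0 11 10 9 2 8)(1 6)| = 6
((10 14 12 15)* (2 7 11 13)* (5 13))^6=(2 7 11 5 13)(10 12)(14 15)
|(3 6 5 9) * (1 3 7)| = 6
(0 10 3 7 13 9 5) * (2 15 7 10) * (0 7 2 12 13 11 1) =(0 12 13 9 5 7 11 1)(2 15)(3 10) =[12, 0, 15, 10, 4, 7, 6, 11, 8, 5, 3, 1, 13, 9, 14, 2]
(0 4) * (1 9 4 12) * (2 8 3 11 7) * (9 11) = (0 12 1 11 7 2 8 3 9 4) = [12, 11, 8, 9, 0, 5, 6, 2, 3, 4, 10, 7, 1]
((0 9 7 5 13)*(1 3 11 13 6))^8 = (0 13 11 3 1 6 5 7 9)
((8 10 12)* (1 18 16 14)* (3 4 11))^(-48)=((1 18 16 14)(3 4 11)(8 10 12))^(-48)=(18)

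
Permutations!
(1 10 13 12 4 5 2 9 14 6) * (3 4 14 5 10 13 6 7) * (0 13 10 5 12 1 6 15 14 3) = (0 13 1 10 15 14 7)(2 9 12 3 4 5) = [13, 10, 9, 4, 5, 2, 6, 0, 8, 12, 15, 11, 3, 1, 7, 14]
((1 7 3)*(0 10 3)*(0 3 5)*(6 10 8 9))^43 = (0 8 9 6 10 5)(1 7 3)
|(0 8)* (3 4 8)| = 4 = |(0 3 4 8)|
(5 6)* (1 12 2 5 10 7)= (1 12 2 5 6 10 7)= [0, 12, 5, 3, 4, 6, 10, 1, 8, 9, 7, 11, 2]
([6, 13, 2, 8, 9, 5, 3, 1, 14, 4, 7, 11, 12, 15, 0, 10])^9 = (0 14 8 3 6)(1 7 10 15 13)(4 9)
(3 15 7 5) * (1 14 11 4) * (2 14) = [0, 2, 14, 15, 1, 3, 6, 5, 8, 9, 10, 4, 12, 13, 11, 7] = (1 2 14 11 4)(3 15 7 5)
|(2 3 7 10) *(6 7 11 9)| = |(2 3 11 9 6 7 10)| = 7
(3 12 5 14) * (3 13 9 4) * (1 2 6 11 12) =(1 2 6 11 12 5 14 13 9 4 3) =[0, 2, 6, 1, 3, 14, 11, 7, 8, 4, 10, 12, 5, 9, 13]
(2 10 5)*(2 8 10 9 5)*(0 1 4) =(0 1 4)(2 9 5 8 10) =[1, 4, 9, 3, 0, 8, 6, 7, 10, 5, 2]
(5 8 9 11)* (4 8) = [0, 1, 2, 3, 8, 4, 6, 7, 9, 11, 10, 5] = (4 8 9 11 5)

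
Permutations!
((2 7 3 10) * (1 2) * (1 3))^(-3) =((1 2 7)(3 10))^(-3) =(3 10)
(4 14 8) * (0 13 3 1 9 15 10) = (0 13 3 1 9 15 10)(4 14 8) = [13, 9, 2, 1, 14, 5, 6, 7, 4, 15, 0, 11, 12, 3, 8, 10]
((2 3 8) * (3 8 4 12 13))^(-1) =((2 8)(3 4 12 13))^(-1) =(2 8)(3 13 12 4)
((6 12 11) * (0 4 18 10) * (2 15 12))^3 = ((0 4 18 10)(2 15 12 11 6))^3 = (0 10 18 4)(2 11 15 6 12)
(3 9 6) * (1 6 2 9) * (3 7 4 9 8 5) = (1 6 7 4 9 2 8 5 3) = [0, 6, 8, 1, 9, 3, 7, 4, 5, 2]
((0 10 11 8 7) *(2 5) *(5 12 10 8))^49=(0 8 7)(2 5 11 10 12)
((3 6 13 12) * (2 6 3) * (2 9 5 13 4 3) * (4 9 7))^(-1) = ((2 6 9 5 13 12 7 4 3))^(-1) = (2 3 4 7 12 13 5 9 6)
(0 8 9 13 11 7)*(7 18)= (0 8 9 13 11 18 7)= [8, 1, 2, 3, 4, 5, 6, 0, 9, 13, 10, 18, 12, 11, 14, 15, 16, 17, 7]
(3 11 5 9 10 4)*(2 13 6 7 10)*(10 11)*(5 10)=(2 13 6 7 11 10 4 3 5 9)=[0, 1, 13, 5, 3, 9, 7, 11, 8, 2, 4, 10, 12, 6]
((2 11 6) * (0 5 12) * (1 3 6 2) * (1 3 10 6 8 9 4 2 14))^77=((0 5 12)(1 10 6 3 8 9 4 2 11 14))^77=(0 12 5)(1 2 8 10 11 9 6 14 4 3)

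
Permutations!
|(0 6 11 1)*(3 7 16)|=12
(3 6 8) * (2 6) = [0, 1, 6, 2, 4, 5, 8, 7, 3] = (2 6 8 3)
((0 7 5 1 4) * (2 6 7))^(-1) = (0 4 1 5 7 6 2)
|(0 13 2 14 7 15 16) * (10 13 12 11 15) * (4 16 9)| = 35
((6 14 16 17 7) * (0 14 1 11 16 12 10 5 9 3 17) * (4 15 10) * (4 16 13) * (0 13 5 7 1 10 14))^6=(17)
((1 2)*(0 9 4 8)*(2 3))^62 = ((0 9 4 8)(1 3 2))^62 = (0 4)(1 2 3)(8 9)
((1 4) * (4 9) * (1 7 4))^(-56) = ((1 9)(4 7))^(-56) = (9)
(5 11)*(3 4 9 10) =(3 4 9 10)(5 11) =[0, 1, 2, 4, 9, 11, 6, 7, 8, 10, 3, 5]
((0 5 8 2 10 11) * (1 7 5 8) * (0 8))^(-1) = ((1 7 5)(2 10 11 8))^(-1) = (1 5 7)(2 8 11 10)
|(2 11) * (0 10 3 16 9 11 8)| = |(0 10 3 16 9 11 2 8)| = 8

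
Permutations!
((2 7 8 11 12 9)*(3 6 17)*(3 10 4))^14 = (2 8 12)(3 4 10 17 6)(7 11 9)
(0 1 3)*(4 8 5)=(0 1 3)(4 8 5)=[1, 3, 2, 0, 8, 4, 6, 7, 5]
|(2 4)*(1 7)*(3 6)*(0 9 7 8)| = 10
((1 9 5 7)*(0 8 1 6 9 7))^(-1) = (0 5 9 6 7 1 8) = ((0 8 1 7 6 9 5))^(-1)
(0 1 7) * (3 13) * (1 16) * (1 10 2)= (0 16 10 2 1 7)(3 13)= [16, 7, 1, 13, 4, 5, 6, 0, 8, 9, 2, 11, 12, 3, 14, 15, 10]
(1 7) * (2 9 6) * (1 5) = (1 7 5)(2 9 6) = [0, 7, 9, 3, 4, 1, 2, 5, 8, 6]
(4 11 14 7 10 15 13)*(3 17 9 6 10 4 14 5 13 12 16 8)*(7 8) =(3 17 9 6 10 15 12 16 7 4 11 5 13 14 8) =[0, 1, 2, 17, 11, 13, 10, 4, 3, 6, 15, 5, 16, 14, 8, 12, 7, 9]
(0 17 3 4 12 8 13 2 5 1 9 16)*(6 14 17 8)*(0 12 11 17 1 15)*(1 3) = [8, 9, 5, 4, 11, 15, 14, 7, 13, 16, 10, 17, 6, 2, 3, 0, 12, 1] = (0 8 13 2 5 15)(1 9 16 12 6 14 3 4 11 17)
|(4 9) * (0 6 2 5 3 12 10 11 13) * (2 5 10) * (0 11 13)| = |(0 6 5 3 12 2 10 13 11)(4 9)| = 18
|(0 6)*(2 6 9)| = 4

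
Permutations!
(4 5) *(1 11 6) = (1 11 6)(4 5) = [0, 11, 2, 3, 5, 4, 1, 7, 8, 9, 10, 6]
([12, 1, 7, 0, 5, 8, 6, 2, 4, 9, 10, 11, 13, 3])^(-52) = (13)(4 8 5)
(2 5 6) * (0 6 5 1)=[6, 0, 1, 3, 4, 5, 2]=(0 6 2 1)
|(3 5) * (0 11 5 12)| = 5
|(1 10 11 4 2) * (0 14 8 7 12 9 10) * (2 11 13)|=|(0 14 8 7 12 9 10 13 2 1)(4 11)|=10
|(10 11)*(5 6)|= 2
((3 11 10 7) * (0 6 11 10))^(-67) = (0 11 6)(3 7 10)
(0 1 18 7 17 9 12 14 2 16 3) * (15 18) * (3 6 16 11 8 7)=(0 1 15 18 3)(2 11 8 7 17 9 12 14)(6 16)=[1, 15, 11, 0, 4, 5, 16, 17, 7, 12, 10, 8, 14, 13, 2, 18, 6, 9, 3]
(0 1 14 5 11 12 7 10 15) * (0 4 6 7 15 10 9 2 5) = (0 1 14)(2 5 11 12 15 4 6 7 9) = [1, 14, 5, 3, 6, 11, 7, 9, 8, 2, 10, 12, 15, 13, 0, 4]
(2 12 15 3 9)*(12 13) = (2 13 12 15 3 9) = [0, 1, 13, 9, 4, 5, 6, 7, 8, 2, 10, 11, 15, 12, 14, 3]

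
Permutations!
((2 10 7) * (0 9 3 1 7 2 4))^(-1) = ((0 9 3 1 7 4)(2 10))^(-1) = (0 4 7 1 3 9)(2 10)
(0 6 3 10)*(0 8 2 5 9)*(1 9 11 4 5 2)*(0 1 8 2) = [6, 9, 0, 10, 5, 11, 3, 7, 8, 1, 2, 4] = (0 6 3 10 2)(1 9)(4 5 11)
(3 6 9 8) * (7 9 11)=[0, 1, 2, 6, 4, 5, 11, 9, 3, 8, 10, 7]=(3 6 11 7 9 8)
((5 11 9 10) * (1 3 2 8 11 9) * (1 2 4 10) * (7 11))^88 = (11)(1 5 4)(3 9 10)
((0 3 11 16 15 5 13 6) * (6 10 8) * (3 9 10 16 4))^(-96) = (16)(0 6 8 10 9)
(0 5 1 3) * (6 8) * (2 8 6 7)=(0 5 1 3)(2 8 7)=[5, 3, 8, 0, 4, 1, 6, 2, 7]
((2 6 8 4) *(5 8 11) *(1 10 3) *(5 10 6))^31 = (1 6 11 10 3)(2 4 8 5)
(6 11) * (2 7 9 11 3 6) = (2 7 9 11)(3 6) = [0, 1, 7, 6, 4, 5, 3, 9, 8, 11, 10, 2]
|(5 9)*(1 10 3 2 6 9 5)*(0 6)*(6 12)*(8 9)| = |(0 12 6 8 9 1 10 3 2)| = 9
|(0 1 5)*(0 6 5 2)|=6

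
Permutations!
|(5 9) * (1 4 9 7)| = 5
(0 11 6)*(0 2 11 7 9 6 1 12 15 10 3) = [7, 12, 11, 0, 4, 5, 2, 9, 8, 6, 3, 1, 15, 13, 14, 10] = (0 7 9 6 2 11 1 12 15 10 3)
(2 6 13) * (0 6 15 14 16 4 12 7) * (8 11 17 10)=[6, 1, 15, 3, 12, 5, 13, 0, 11, 9, 8, 17, 7, 2, 16, 14, 4, 10]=(0 6 13 2 15 14 16 4 12 7)(8 11 17 10)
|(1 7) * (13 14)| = |(1 7)(13 14)| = 2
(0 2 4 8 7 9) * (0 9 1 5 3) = [2, 5, 4, 0, 8, 3, 6, 1, 7, 9] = (9)(0 2 4 8 7 1 5 3)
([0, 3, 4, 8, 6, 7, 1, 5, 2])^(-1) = (1 6 4 2 8 3)(5 7)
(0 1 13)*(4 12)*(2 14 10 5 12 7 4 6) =(0 1 13)(2 14 10 5 12 6)(4 7) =[1, 13, 14, 3, 7, 12, 2, 4, 8, 9, 5, 11, 6, 0, 10]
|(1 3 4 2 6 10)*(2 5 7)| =|(1 3 4 5 7 2 6 10)| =8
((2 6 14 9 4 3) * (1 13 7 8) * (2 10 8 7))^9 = (1 8 10 3 4 9 14 6 2 13)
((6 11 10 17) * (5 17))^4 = (5 10 11 6 17)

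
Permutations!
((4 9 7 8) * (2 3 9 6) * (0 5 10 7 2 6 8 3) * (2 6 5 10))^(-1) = (0 2 5 6 9 3 7 10)(4 8)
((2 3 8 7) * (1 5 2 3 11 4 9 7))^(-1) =(1 8 3 7 9 4 11 2 5)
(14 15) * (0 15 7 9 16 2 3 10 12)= (0 15 14 7 9 16 2 3 10 12)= [15, 1, 3, 10, 4, 5, 6, 9, 8, 16, 12, 11, 0, 13, 7, 14, 2]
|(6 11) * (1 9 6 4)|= |(1 9 6 11 4)|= 5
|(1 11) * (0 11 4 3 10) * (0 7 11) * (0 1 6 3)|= 15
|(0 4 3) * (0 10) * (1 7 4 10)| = 4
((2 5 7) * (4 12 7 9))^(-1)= (2 7 12 4 9 5)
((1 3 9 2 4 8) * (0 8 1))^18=((0 8)(1 3 9 2 4))^18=(1 2 3 4 9)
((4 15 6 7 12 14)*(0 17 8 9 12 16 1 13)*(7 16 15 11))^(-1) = (0 13 1 16 6 15 7 11 4 14 12 9 8 17)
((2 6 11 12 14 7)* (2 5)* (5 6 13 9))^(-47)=(2 13 9 5)(6 14 11 7 12)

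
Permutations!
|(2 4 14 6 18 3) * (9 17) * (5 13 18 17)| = 10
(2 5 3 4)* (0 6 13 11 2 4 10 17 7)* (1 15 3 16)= (0 6 13 11 2 5 16 1 15 3 10 17 7)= [6, 15, 5, 10, 4, 16, 13, 0, 8, 9, 17, 2, 12, 11, 14, 3, 1, 7]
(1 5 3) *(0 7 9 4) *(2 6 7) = (0 2 6 7 9 4)(1 5 3) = [2, 5, 6, 1, 0, 3, 7, 9, 8, 4]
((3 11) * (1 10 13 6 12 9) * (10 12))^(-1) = ((1 12 9)(3 11)(6 10 13))^(-1) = (1 9 12)(3 11)(6 13 10)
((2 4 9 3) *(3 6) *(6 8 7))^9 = ((2 4 9 8 7 6 3))^9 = (2 9 7 3 4 8 6)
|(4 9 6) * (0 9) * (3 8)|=4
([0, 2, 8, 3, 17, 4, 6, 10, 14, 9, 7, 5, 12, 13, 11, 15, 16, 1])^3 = (1 14 4 2 11 17 8 5)(7 10)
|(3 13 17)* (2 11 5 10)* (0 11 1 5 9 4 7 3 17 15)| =8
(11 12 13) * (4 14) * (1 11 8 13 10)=(1 11 12 10)(4 14)(8 13)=[0, 11, 2, 3, 14, 5, 6, 7, 13, 9, 1, 12, 10, 8, 4]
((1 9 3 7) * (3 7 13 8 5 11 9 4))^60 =(1 11 13)(3 7 5)(4 9 8)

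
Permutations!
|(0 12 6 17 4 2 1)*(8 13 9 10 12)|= 11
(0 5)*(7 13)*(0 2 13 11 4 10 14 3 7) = (0 5 2 13)(3 7 11 4 10 14) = [5, 1, 13, 7, 10, 2, 6, 11, 8, 9, 14, 4, 12, 0, 3]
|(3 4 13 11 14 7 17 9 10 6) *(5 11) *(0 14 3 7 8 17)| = |(0 14 8 17 9 10 6 7)(3 4 13 5 11)| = 40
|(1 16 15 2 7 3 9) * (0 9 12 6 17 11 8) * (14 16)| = |(0 9 1 14 16 15 2 7 3 12 6 17 11 8)| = 14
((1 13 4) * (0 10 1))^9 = (0 4 13 1 10)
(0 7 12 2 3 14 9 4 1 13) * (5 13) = (0 7 12 2 3 14 9 4 1 5 13) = [7, 5, 3, 14, 1, 13, 6, 12, 8, 4, 10, 11, 2, 0, 9]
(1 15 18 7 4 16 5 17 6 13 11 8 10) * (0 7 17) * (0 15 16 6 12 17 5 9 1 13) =(0 7 4 6)(1 16 9)(5 15 18)(8 10 13 11)(12 17) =[7, 16, 2, 3, 6, 15, 0, 4, 10, 1, 13, 8, 17, 11, 14, 18, 9, 12, 5]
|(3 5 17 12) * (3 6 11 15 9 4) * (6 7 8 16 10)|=|(3 5 17 12 7 8 16 10 6 11 15 9 4)|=13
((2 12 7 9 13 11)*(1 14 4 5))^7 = ((1 14 4 5)(2 12 7 9 13 11))^7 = (1 5 4 14)(2 12 7 9 13 11)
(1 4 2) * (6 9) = [0, 4, 1, 3, 2, 5, 9, 7, 8, 6] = (1 4 2)(6 9)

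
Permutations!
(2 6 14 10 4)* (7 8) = (2 6 14 10 4)(7 8) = [0, 1, 6, 3, 2, 5, 14, 8, 7, 9, 4, 11, 12, 13, 10]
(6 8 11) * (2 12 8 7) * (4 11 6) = (2 12 8 6 7)(4 11) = [0, 1, 12, 3, 11, 5, 7, 2, 6, 9, 10, 4, 8]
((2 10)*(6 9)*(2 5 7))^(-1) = (2 7 5 10)(6 9) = ((2 10 5 7)(6 9))^(-1)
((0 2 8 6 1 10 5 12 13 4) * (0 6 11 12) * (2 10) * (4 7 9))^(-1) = (0 5 10)(1 6 4 9 7 13 12 11 8 2)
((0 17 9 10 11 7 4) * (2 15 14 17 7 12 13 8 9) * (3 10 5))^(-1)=((0 7 4)(2 15 14 17)(3 10 11 12 13 8 9 5))^(-1)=(0 4 7)(2 17 14 15)(3 5 9 8 13 12 11 10)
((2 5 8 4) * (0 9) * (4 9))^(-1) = (0 9 8 5 2 4)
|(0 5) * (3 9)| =2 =|(0 5)(3 9)|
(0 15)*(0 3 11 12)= (0 15 3 11 12)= [15, 1, 2, 11, 4, 5, 6, 7, 8, 9, 10, 12, 0, 13, 14, 3]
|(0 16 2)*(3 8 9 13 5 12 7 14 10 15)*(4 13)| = |(0 16 2)(3 8 9 4 13 5 12 7 14 10 15)| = 33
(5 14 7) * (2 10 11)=[0, 1, 10, 3, 4, 14, 6, 5, 8, 9, 11, 2, 12, 13, 7]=(2 10 11)(5 14 7)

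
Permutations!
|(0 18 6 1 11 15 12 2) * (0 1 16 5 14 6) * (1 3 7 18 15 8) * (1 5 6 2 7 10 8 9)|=|(0 15 12 7 18)(1 11 9)(2 3 10 8 5 14)(6 16)|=30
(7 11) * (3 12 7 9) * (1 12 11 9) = (1 12 7 9 3 11) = [0, 12, 2, 11, 4, 5, 6, 9, 8, 3, 10, 1, 7]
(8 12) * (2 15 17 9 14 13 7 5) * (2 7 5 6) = (2 15 17 9 14 13 5 7 6)(8 12) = [0, 1, 15, 3, 4, 7, 2, 6, 12, 14, 10, 11, 8, 5, 13, 17, 16, 9]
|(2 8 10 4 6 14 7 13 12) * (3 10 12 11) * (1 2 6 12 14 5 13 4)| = |(1 2 8 14 7 4 12 6 5 13 11 3 10)| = 13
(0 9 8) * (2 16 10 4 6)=[9, 1, 16, 3, 6, 5, 2, 7, 0, 8, 4, 11, 12, 13, 14, 15, 10]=(0 9 8)(2 16 10 4 6)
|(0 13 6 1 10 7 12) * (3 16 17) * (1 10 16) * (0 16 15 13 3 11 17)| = |(0 3 1 15 13 6 10 7 12 16)(11 17)| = 10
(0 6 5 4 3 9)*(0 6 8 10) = [8, 1, 2, 9, 3, 4, 5, 7, 10, 6, 0] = (0 8 10)(3 9 6 5 4)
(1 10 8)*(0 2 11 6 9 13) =(0 2 11 6 9 13)(1 10 8) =[2, 10, 11, 3, 4, 5, 9, 7, 1, 13, 8, 6, 12, 0]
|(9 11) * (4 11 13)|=|(4 11 9 13)|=4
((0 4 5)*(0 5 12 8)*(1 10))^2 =(0 12)(4 8)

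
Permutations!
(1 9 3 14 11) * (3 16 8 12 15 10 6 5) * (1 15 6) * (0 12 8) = (0 12 6 5 3 14 11 15 10 1 9 16) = [12, 9, 2, 14, 4, 3, 5, 7, 8, 16, 1, 15, 6, 13, 11, 10, 0]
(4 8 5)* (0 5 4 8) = (0 5 8 4) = [5, 1, 2, 3, 0, 8, 6, 7, 4]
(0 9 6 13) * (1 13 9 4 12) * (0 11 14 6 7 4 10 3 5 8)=(0 10 3 5 8)(1 13 11 14 6 9 7 4 12)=[10, 13, 2, 5, 12, 8, 9, 4, 0, 7, 3, 14, 1, 11, 6]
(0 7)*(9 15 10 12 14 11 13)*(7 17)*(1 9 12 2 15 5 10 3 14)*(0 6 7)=(0 17)(1 9 5 10 2 15 3 14 11 13 12)(6 7)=[17, 9, 15, 14, 4, 10, 7, 6, 8, 5, 2, 13, 1, 12, 11, 3, 16, 0]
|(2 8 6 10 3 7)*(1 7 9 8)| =15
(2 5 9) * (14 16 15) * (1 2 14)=(1 2 5 9 14 16 15)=[0, 2, 5, 3, 4, 9, 6, 7, 8, 14, 10, 11, 12, 13, 16, 1, 15]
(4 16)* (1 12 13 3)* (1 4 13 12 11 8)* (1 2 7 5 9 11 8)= (1 8 2 7 5 9 11)(3 4 16 13)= [0, 8, 7, 4, 16, 9, 6, 5, 2, 11, 10, 1, 12, 3, 14, 15, 13]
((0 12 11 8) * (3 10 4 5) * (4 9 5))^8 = (12)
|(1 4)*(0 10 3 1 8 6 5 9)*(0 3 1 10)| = |(1 4 8 6 5 9 3 10)| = 8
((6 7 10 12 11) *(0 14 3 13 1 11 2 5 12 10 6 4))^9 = (0 3 1 4 14 13 11)(6 7)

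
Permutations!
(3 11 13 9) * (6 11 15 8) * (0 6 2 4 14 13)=(0 6 11)(2 4 14 13 9 3 15 8)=[6, 1, 4, 15, 14, 5, 11, 7, 2, 3, 10, 0, 12, 9, 13, 8]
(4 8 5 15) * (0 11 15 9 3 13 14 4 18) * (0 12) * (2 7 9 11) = [2, 1, 7, 13, 8, 11, 6, 9, 5, 3, 10, 15, 0, 14, 4, 18, 16, 17, 12] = (0 2 7 9 3 13 14 4 8 5 11 15 18 12)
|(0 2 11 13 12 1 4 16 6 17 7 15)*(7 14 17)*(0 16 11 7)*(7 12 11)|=|(0 2 12 1 4 7 15 16 6)(11 13)(14 17)|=18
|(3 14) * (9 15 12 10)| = |(3 14)(9 15 12 10)| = 4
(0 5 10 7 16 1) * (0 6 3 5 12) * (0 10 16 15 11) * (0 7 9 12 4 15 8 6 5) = (0 4 15 11 7 8 6 3)(1 5 16)(9 12 10) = [4, 5, 2, 0, 15, 16, 3, 8, 6, 12, 9, 7, 10, 13, 14, 11, 1]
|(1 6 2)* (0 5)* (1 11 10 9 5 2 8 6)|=|(0 2 11 10 9 5)(6 8)|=6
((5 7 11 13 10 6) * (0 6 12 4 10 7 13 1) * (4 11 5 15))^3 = (0 4 11 6 10 1 15 12)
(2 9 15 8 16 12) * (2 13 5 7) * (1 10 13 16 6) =(1 10 13 5 7 2 9 15 8 6)(12 16) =[0, 10, 9, 3, 4, 7, 1, 2, 6, 15, 13, 11, 16, 5, 14, 8, 12]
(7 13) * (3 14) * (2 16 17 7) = (2 16 17 7 13)(3 14) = [0, 1, 16, 14, 4, 5, 6, 13, 8, 9, 10, 11, 12, 2, 3, 15, 17, 7]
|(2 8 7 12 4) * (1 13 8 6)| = |(1 13 8 7 12 4 2 6)| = 8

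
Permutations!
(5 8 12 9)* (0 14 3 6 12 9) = [14, 1, 2, 6, 4, 8, 12, 7, 9, 5, 10, 11, 0, 13, 3] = (0 14 3 6 12)(5 8 9)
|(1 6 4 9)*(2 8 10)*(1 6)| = 3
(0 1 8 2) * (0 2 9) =(0 1 8 9) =[1, 8, 2, 3, 4, 5, 6, 7, 9, 0]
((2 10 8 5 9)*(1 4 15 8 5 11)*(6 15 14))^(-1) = (1 11 8 15 6 14 4)(2 9 5 10) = ((1 4 14 6 15 8 11)(2 10 5 9))^(-1)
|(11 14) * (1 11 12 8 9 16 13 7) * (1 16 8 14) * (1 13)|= |(1 11 13 7 16)(8 9)(12 14)|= 10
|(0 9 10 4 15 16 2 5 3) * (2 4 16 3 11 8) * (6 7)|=28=|(0 9 10 16 4 15 3)(2 5 11 8)(6 7)|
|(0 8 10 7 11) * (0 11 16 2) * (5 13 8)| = 8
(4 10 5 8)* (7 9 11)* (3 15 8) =(3 15 8 4 10 5)(7 9 11) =[0, 1, 2, 15, 10, 3, 6, 9, 4, 11, 5, 7, 12, 13, 14, 8]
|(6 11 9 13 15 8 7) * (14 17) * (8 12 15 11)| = |(6 8 7)(9 13 11)(12 15)(14 17)| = 6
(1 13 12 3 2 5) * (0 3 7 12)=(0 3 2 5 1 13)(7 12)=[3, 13, 5, 2, 4, 1, 6, 12, 8, 9, 10, 11, 7, 0]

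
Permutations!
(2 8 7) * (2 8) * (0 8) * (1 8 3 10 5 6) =(0 3 10 5 6 1 8 7) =[3, 8, 2, 10, 4, 6, 1, 0, 7, 9, 5]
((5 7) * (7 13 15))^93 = ((5 13 15 7))^93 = (5 13 15 7)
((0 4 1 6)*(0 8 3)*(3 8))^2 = (8)(0 1 3 4 6)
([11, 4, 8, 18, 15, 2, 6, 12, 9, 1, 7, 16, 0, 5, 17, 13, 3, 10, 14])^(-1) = (0 12 7 10 17 14 18 3 16 11)(1 9 8 2 5 13 15 4)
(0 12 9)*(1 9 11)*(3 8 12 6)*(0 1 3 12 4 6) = (1 9)(3 8 4 6 12 11) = [0, 9, 2, 8, 6, 5, 12, 7, 4, 1, 10, 3, 11]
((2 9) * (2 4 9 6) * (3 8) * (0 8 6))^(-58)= (9)(0 3 2 8 6)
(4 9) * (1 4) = (1 4 9) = [0, 4, 2, 3, 9, 5, 6, 7, 8, 1]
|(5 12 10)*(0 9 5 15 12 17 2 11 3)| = |(0 9 5 17 2 11 3)(10 15 12)| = 21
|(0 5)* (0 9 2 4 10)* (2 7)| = 7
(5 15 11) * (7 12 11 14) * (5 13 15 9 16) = (5 9 16)(7 12 11 13 15 14) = [0, 1, 2, 3, 4, 9, 6, 12, 8, 16, 10, 13, 11, 15, 7, 14, 5]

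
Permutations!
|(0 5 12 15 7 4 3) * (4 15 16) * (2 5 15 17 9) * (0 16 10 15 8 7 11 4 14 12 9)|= 24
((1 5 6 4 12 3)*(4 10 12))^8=(1 6 12)(3 5 10)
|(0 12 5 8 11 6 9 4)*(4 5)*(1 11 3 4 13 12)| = 18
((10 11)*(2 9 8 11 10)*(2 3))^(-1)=((2 9 8 11 3))^(-1)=(2 3 11 8 9)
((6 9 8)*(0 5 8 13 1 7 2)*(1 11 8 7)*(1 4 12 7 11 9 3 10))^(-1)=((0 5 11 8 6 3 10 1 4 12 7 2)(9 13))^(-1)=(0 2 7 12 4 1 10 3 6 8 11 5)(9 13)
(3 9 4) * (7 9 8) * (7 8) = (3 7 9 4) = [0, 1, 2, 7, 3, 5, 6, 9, 8, 4]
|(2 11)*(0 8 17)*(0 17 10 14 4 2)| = |(17)(0 8 10 14 4 2 11)| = 7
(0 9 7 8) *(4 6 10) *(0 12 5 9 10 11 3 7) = (0 10 4 6 11 3 7 8 12 5 9) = [10, 1, 2, 7, 6, 9, 11, 8, 12, 0, 4, 3, 5]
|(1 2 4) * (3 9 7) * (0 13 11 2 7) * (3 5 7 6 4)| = |(0 13 11 2 3 9)(1 6 4)(5 7)| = 6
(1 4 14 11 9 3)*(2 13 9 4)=[0, 2, 13, 1, 14, 5, 6, 7, 8, 3, 10, 4, 12, 9, 11]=(1 2 13 9 3)(4 14 11)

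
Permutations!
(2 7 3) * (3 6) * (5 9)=[0, 1, 7, 2, 4, 9, 3, 6, 8, 5]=(2 7 6 3)(5 9)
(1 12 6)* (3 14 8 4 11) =(1 12 6)(3 14 8 4 11) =[0, 12, 2, 14, 11, 5, 1, 7, 4, 9, 10, 3, 6, 13, 8]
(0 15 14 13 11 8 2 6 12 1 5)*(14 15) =(15)(0 14 13 11 8 2 6 12 1 5) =[14, 5, 6, 3, 4, 0, 12, 7, 2, 9, 10, 8, 1, 11, 13, 15]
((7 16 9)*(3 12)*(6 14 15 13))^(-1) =(3 12)(6 13 15 14)(7 9 16)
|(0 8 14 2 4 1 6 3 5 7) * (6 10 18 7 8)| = 12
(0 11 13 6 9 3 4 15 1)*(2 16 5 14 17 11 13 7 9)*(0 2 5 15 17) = (0 13 6 5 14)(1 2 16 15)(3 4 17 11 7 9) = [13, 2, 16, 4, 17, 14, 5, 9, 8, 3, 10, 7, 12, 6, 0, 1, 15, 11]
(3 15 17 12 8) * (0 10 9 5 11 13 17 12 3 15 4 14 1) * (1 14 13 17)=(0 10 9 5 11 17 3 4 13 1)(8 15 12)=[10, 0, 2, 4, 13, 11, 6, 7, 15, 5, 9, 17, 8, 1, 14, 12, 16, 3]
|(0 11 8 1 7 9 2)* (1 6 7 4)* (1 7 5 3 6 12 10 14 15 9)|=9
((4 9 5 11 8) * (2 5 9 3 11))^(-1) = (2 5)(3 4 8 11)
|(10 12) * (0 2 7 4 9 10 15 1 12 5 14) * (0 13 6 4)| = 21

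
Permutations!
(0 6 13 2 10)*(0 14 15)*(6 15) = (0 15)(2 10 14 6 13) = [15, 1, 10, 3, 4, 5, 13, 7, 8, 9, 14, 11, 12, 2, 6, 0]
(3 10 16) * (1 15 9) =(1 15 9)(3 10 16) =[0, 15, 2, 10, 4, 5, 6, 7, 8, 1, 16, 11, 12, 13, 14, 9, 3]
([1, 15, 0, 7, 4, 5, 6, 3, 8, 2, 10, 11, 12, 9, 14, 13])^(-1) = [2, 0, 9, 7, 4, 5, 6, 3, 8, 13, 10, 11, 12, 15, 14, 1]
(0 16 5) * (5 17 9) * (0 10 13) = [16, 1, 2, 3, 4, 10, 6, 7, 8, 5, 13, 11, 12, 0, 14, 15, 17, 9] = (0 16 17 9 5 10 13)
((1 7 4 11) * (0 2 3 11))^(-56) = (11)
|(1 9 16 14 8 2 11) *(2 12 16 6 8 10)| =10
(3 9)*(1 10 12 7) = (1 10 12 7)(3 9) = [0, 10, 2, 9, 4, 5, 6, 1, 8, 3, 12, 11, 7]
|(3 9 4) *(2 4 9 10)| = 4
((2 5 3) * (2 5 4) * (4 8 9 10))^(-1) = (2 4 10 9 8)(3 5)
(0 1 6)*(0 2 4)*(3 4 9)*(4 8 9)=[1, 6, 4, 8, 0, 5, 2, 7, 9, 3]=(0 1 6 2 4)(3 8 9)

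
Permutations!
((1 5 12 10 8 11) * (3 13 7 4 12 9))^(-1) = ((1 5 9 3 13 7 4 12 10 8 11))^(-1) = (1 11 8 10 12 4 7 13 3 9 5)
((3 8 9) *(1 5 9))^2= (1 9 8 5 3)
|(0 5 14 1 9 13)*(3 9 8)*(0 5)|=7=|(1 8 3 9 13 5 14)|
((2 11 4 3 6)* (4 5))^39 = ((2 11 5 4 3 6))^39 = (2 4)(3 11)(5 6)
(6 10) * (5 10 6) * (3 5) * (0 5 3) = (0 5 10) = [5, 1, 2, 3, 4, 10, 6, 7, 8, 9, 0]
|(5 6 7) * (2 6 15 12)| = |(2 6 7 5 15 12)| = 6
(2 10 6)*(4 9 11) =(2 10 6)(4 9 11) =[0, 1, 10, 3, 9, 5, 2, 7, 8, 11, 6, 4]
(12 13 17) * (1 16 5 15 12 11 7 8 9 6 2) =[0, 16, 1, 3, 4, 15, 2, 8, 9, 6, 10, 7, 13, 17, 14, 12, 5, 11] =(1 16 5 15 12 13 17 11 7 8 9 6 2)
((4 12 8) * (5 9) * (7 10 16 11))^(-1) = (4 8 12)(5 9)(7 11 16 10)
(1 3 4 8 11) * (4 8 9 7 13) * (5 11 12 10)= (1 3 8 12 10 5 11)(4 9 7 13)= [0, 3, 2, 8, 9, 11, 6, 13, 12, 7, 5, 1, 10, 4]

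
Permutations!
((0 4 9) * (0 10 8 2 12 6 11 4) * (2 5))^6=(2 10 11)(4 12 8)(5 9 6)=((2 12 6 11 4 9 10 8 5))^6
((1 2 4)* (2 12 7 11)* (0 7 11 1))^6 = (0 4 2 11 12 1 7)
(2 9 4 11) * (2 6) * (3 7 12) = (2 9 4 11 6)(3 7 12) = [0, 1, 9, 7, 11, 5, 2, 12, 8, 4, 10, 6, 3]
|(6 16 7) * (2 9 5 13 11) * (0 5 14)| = |(0 5 13 11 2 9 14)(6 16 7)| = 21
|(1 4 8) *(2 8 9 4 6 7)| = 10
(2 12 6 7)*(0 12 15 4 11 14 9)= (0 12 6 7 2 15 4 11 14 9)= [12, 1, 15, 3, 11, 5, 7, 2, 8, 0, 10, 14, 6, 13, 9, 4]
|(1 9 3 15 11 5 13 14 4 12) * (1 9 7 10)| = 9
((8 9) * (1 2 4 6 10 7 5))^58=((1 2 4 6 10 7 5)(8 9))^58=(1 4 10 5 2 6 7)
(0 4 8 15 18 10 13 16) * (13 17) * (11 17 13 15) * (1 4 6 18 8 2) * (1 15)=(0 6 18 10 13 16)(1 4 2 15 8 11 17)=[6, 4, 15, 3, 2, 5, 18, 7, 11, 9, 13, 17, 12, 16, 14, 8, 0, 1, 10]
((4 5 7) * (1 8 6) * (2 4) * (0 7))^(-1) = ((0 7 2 4 5)(1 8 6))^(-1) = (0 5 4 2 7)(1 6 8)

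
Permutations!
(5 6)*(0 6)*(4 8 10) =[6, 1, 2, 3, 8, 0, 5, 7, 10, 9, 4] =(0 6 5)(4 8 10)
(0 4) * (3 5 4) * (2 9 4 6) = (0 3 5 6 2 9 4) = [3, 1, 9, 5, 0, 6, 2, 7, 8, 4]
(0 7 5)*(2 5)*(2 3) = (0 7 3 2 5) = [7, 1, 5, 2, 4, 0, 6, 3]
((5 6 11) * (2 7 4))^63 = ((2 7 4)(5 6 11))^63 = (11)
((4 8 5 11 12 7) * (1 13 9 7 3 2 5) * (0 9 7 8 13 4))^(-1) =(0 7 13 4 1 8 9)(2 3 12 11 5)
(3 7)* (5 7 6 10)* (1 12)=(1 12)(3 6 10 5 7)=[0, 12, 2, 6, 4, 7, 10, 3, 8, 9, 5, 11, 1]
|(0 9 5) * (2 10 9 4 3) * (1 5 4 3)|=|(0 3 2 10 9 4 1 5)|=8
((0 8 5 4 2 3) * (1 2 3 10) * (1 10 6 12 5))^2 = ((0 8 1 2 6 12 5 4 3))^2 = (0 1 6 5 3 8 2 12 4)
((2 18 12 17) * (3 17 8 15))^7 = ((2 18 12 8 15 3 17))^7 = (18)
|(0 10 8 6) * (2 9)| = |(0 10 8 6)(2 9)| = 4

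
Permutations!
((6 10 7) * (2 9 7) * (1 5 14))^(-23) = (1 5 14)(2 7 10 9 6)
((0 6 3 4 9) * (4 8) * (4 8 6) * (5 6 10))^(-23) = ((0 4 9)(3 10 5 6))^(-23) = (0 4 9)(3 10 5 6)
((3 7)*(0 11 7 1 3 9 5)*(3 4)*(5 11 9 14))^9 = (0 7)(5 11)(9 14)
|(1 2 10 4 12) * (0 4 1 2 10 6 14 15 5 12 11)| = |(0 4 11)(1 10)(2 6 14 15 5 12)| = 6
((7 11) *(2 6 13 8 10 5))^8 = (2 13 10)(5 6 8) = ((2 6 13 8 10 5)(7 11))^8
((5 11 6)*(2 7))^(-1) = (2 7)(5 6 11)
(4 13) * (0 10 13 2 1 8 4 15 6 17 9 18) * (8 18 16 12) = (0 10 13 15 6 17 9 16 12 8 4 2 1 18) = [10, 18, 1, 3, 2, 5, 17, 7, 4, 16, 13, 11, 8, 15, 14, 6, 12, 9, 0]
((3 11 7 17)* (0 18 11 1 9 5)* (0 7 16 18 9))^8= ((0 9 5 7 17 3 1)(11 16 18))^8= (0 9 5 7 17 3 1)(11 18 16)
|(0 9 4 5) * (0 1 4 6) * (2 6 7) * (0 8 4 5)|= |(0 9 7 2 6 8 4)(1 5)|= 14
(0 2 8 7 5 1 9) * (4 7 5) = (0 2 8 5 1 9)(4 7) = [2, 9, 8, 3, 7, 1, 6, 4, 5, 0]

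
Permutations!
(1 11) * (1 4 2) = (1 11 4 2) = [0, 11, 1, 3, 2, 5, 6, 7, 8, 9, 10, 4]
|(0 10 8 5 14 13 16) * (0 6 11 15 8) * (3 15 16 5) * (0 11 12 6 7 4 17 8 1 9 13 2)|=|(0 10 11 16 7 4 17 8 3 15 1 9 13 5 14 2)(6 12)|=16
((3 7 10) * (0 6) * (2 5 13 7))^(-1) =((0 6)(2 5 13 7 10 3))^(-1) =(0 6)(2 3 10 7 13 5)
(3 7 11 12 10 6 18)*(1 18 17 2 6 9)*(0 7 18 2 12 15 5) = (0 7 11 15 5)(1 2 6 17 12 10 9)(3 18) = [7, 2, 6, 18, 4, 0, 17, 11, 8, 1, 9, 15, 10, 13, 14, 5, 16, 12, 3]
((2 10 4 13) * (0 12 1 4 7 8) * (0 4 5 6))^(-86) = (0 6 5 1 12)(2 4 7)(8 10 13)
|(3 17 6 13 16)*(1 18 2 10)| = 20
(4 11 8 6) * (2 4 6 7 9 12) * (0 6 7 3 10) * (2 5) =[6, 1, 4, 10, 11, 2, 7, 9, 3, 12, 0, 8, 5] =(0 6 7 9 12 5 2 4 11 8 3 10)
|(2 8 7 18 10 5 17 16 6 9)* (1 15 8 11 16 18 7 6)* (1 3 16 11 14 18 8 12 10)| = |(1 15 12 10 5 17 8 6 9 2 14 18)(3 16)| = 12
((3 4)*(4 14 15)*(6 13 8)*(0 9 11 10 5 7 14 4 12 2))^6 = ((0 9 11 10 5 7 14 15 12 2)(3 4)(6 13 8))^6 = (0 14 11 12 5)(2 7 9 15 10)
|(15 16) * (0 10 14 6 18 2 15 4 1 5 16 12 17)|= |(0 10 14 6 18 2 15 12 17)(1 5 16 4)|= 36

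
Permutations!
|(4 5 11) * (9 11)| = |(4 5 9 11)| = 4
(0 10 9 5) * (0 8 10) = (5 8 10 9) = [0, 1, 2, 3, 4, 8, 6, 7, 10, 5, 9]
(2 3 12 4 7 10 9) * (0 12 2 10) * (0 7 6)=(0 12 4 6)(2 3)(9 10)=[12, 1, 3, 2, 6, 5, 0, 7, 8, 10, 9, 11, 4]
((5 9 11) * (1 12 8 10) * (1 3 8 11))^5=((1 12 11 5 9)(3 8 10))^5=(12)(3 10 8)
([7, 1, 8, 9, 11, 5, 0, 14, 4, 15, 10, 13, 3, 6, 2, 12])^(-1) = (0 6 13 11 4 8 2 14 7)(3 12 15 9)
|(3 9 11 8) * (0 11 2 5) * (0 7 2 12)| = 6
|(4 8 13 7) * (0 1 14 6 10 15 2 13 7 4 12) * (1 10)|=|(0 10 15 2 13 4 8 7 12)(1 14 6)|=9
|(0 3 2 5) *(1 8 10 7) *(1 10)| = 4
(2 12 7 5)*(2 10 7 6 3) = (2 12 6 3)(5 10 7) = [0, 1, 12, 2, 4, 10, 3, 5, 8, 9, 7, 11, 6]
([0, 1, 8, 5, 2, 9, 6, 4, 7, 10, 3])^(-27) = [0, 1, 8, 5, 2, 9, 6, 4, 7, 10, 3]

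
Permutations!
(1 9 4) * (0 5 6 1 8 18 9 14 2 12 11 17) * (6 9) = (0 5 9 4 8 18 6 1 14 2 12 11 17) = [5, 14, 12, 3, 8, 9, 1, 7, 18, 4, 10, 17, 11, 13, 2, 15, 16, 0, 6]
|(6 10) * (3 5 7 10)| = 5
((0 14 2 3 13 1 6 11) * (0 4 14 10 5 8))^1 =(0 10 5 8)(1 6 11 4 14 2 3 13)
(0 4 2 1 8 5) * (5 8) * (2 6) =[4, 5, 1, 3, 6, 0, 2, 7, 8] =(8)(0 4 6 2 1 5)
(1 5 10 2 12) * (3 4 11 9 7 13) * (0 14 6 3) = (0 14 6 3 4 11 9 7 13)(1 5 10 2 12) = [14, 5, 12, 4, 11, 10, 3, 13, 8, 7, 2, 9, 1, 0, 6]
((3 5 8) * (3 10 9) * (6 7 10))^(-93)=((3 5 8 6 7 10 9))^(-93)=(3 10 6 5 9 7 8)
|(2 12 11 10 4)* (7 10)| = 6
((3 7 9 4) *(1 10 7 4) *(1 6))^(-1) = (1 6 9 7 10)(3 4) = ((1 10 7 9 6)(3 4))^(-1)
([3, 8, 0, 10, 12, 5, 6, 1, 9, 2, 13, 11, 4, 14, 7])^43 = [13, 2, 10, 14, 12, 5, 6, 9, 0, 3, 7, 11, 4, 1, 8]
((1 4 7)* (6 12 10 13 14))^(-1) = ((1 4 7)(6 12 10 13 14))^(-1) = (1 7 4)(6 14 13 10 12)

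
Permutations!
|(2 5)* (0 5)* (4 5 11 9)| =6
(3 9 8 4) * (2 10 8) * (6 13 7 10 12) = (2 12 6 13 7 10 8 4 3 9) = [0, 1, 12, 9, 3, 5, 13, 10, 4, 2, 8, 11, 6, 7]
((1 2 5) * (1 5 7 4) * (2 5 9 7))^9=((1 5 9 7 4))^9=(1 4 7 9 5)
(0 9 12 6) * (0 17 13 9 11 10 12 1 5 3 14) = [11, 5, 2, 14, 4, 3, 17, 7, 8, 1, 12, 10, 6, 9, 0, 15, 16, 13] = (0 11 10 12 6 17 13 9 1 5 3 14)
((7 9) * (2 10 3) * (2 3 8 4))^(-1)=(2 4 8 10)(7 9)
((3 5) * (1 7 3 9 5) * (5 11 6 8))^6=((1 7 3)(5 9 11 6 8))^6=(5 9 11 6 8)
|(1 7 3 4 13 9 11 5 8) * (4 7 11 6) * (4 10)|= 20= |(1 11 5 8)(3 7)(4 13 9 6 10)|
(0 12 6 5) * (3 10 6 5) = (0 12 5)(3 10 6) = [12, 1, 2, 10, 4, 0, 3, 7, 8, 9, 6, 11, 5]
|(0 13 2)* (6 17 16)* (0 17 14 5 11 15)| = |(0 13 2 17 16 6 14 5 11 15)| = 10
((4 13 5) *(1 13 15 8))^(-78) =(15) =((1 13 5 4 15 8))^(-78)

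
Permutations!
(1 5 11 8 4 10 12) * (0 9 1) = [9, 5, 2, 3, 10, 11, 6, 7, 4, 1, 12, 8, 0] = (0 9 1 5 11 8 4 10 12)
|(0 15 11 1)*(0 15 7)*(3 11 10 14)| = 6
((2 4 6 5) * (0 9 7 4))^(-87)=(0 6 9 5 7 2 4)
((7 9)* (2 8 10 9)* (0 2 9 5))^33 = ((0 2 8 10 5)(7 9))^33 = (0 10 2 5 8)(7 9)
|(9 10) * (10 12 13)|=4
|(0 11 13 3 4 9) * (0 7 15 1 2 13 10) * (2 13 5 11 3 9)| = 35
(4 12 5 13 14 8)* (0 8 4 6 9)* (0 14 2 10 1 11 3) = (0 8 6 9 14 4 12 5 13 2 10 1 11 3) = [8, 11, 10, 0, 12, 13, 9, 7, 6, 14, 1, 3, 5, 2, 4]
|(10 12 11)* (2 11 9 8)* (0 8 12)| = |(0 8 2 11 10)(9 12)| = 10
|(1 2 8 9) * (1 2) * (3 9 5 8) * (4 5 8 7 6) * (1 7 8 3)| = 9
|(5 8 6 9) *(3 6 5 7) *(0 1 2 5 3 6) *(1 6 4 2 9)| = 10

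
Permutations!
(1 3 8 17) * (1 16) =(1 3 8 17 16) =[0, 3, 2, 8, 4, 5, 6, 7, 17, 9, 10, 11, 12, 13, 14, 15, 1, 16]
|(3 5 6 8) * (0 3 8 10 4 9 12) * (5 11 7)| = 10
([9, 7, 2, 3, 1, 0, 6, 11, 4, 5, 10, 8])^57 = [0, 11, 2, 3, 7, 5, 6, 8, 1, 9, 10, 4]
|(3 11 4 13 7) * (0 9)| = |(0 9)(3 11 4 13 7)| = 10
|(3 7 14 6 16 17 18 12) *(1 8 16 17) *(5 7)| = |(1 8 16)(3 5 7 14 6 17 18 12)| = 24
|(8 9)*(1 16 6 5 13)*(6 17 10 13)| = 10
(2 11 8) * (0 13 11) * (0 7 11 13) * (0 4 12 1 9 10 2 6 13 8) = (0 4 12 1 9 10 2 7 11)(6 13 8) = [4, 9, 7, 3, 12, 5, 13, 11, 6, 10, 2, 0, 1, 8]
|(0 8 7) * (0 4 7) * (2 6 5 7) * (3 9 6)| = |(0 8)(2 3 9 6 5 7 4)| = 14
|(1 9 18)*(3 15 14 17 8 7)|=|(1 9 18)(3 15 14 17 8 7)|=6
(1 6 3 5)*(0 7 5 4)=(0 7 5 1 6 3 4)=[7, 6, 2, 4, 0, 1, 3, 5]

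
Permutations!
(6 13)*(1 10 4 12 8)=(1 10 4 12 8)(6 13)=[0, 10, 2, 3, 12, 5, 13, 7, 1, 9, 4, 11, 8, 6]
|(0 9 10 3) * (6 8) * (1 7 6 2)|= 20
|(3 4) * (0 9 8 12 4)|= 6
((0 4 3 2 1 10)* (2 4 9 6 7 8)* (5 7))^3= ((0 9 6 5 7 8 2 1 10)(3 4))^3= (0 5 2)(1 9 7)(3 4)(6 8 10)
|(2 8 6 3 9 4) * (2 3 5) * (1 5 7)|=6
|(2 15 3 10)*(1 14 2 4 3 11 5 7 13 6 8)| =30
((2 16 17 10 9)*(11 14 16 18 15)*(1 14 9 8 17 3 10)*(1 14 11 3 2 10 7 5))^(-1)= ((1 11 9 10 8 17 14 16 2 18 15 3 7 5))^(-1)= (1 5 7 3 15 18 2 16 14 17 8 10 9 11)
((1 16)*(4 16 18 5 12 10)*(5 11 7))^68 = (1 12 18 10 11 4 7 16 5) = ((1 18 11 7 5 12 10 4 16))^68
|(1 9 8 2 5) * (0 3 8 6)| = 8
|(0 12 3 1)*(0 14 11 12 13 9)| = 15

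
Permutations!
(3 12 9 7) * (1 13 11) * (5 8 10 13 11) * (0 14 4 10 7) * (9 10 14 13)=(0 13 5 8 7 3 12 10 9)(1 11)(4 14)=[13, 11, 2, 12, 14, 8, 6, 3, 7, 0, 9, 1, 10, 5, 4]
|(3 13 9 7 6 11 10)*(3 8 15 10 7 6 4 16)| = 24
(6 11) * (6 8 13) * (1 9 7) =(1 9 7)(6 11 8 13) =[0, 9, 2, 3, 4, 5, 11, 1, 13, 7, 10, 8, 12, 6]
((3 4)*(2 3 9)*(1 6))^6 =(2 4)(3 9)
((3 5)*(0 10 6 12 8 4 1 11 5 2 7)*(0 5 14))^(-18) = ((0 10 6 12 8 4 1 11 14)(2 7 5 3))^(-18) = (14)(2 5)(3 7)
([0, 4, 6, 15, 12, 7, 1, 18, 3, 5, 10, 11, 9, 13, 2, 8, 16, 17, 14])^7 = [0, 14, 7, 15, 2, 4, 18, 12, 3, 1, 10, 11, 6, 13, 5, 8, 16, 17, 9]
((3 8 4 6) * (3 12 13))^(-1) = ((3 8 4 6 12 13))^(-1) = (3 13 12 6 4 8)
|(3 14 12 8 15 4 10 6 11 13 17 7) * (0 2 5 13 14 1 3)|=24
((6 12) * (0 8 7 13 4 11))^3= (0 13)(4 8)(6 12)(7 11)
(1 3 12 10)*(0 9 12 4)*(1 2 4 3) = (0 9 12 10 2 4) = [9, 1, 4, 3, 0, 5, 6, 7, 8, 12, 2, 11, 10]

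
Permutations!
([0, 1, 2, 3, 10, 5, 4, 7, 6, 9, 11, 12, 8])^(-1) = [0, 1, 2, 3, 6, 5, 8, 7, 12, 9, 4, 10, 11]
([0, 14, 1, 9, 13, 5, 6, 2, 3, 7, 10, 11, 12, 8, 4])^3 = [0, 13, 4, 2, 3, 5, 6, 14, 7, 1, 10, 11, 12, 9, 8]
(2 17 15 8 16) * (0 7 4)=(0 7 4)(2 17 15 8 16)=[7, 1, 17, 3, 0, 5, 6, 4, 16, 9, 10, 11, 12, 13, 14, 8, 2, 15]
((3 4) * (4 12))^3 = (12)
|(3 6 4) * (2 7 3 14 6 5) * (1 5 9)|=6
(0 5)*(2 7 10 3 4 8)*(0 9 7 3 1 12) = (0 5 9 7 10 1 12)(2 3 4 8) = [5, 12, 3, 4, 8, 9, 6, 10, 2, 7, 1, 11, 0]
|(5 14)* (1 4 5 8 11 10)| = |(1 4 5 14 8 11 10)| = 7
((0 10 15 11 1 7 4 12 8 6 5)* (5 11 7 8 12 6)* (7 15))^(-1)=((15)(0 10 7 4 6 11 1 8 5))^(-1)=(15)(0 5 8 1 11 6 4 7 10)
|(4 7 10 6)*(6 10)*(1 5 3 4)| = 6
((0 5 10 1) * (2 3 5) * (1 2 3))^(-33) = ((0 3 5 10 2 1))^(-33) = (0 10)(1 5)(2 3)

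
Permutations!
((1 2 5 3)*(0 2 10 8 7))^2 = ((0 2 5 3 1 10 8 7))^2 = (0 5 1 8)(2 3 10 7)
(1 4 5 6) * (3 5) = [0, 4, 2, 5, 3, 6, 1] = (1 4 3 5 6)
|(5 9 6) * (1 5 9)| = 2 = |(1 5)(6 9)|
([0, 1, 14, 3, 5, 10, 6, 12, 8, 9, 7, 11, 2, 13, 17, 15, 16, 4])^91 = (2 4 7 14 5 12 17 10)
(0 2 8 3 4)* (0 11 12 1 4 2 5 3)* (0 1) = (0 5 3 2 8 1 4 11 12) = [5, 4, 8, 2, 11, 3, 6, 7, 1, 9, 10, 12, 0]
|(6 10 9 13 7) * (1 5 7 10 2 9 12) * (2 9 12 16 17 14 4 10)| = 40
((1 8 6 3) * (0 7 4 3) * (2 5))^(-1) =((0 7 4 3 1 8 6)(2 5))^(-1) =(0 6 8 1 3 4 7)(2 5)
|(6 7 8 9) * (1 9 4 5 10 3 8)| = 20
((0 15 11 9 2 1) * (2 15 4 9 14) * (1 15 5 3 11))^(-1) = (0 1 15 2 14 11 3 5 9 4)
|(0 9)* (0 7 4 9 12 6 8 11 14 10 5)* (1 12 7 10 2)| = |(0 7 4 9 10 5)(1 12 6 8 11 14 2)| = 42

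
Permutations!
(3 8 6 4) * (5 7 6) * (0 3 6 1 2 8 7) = (0 3 7 1 2 8 5)(4 6) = [3, 2, 8, 7, 6, 0, 4, 1, 5]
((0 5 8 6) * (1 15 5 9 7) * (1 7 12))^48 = ((0 9 12 1 15 5 8 6))^48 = (15)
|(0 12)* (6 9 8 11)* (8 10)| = 10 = |(0 12)(6 9 10 8 11)|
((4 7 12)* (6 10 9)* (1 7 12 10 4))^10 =(1 9 12 10 4 7 6)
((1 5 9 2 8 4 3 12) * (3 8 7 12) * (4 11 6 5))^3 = (1 11 9 12 8 5 7 4 6 2)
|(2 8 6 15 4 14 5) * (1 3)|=14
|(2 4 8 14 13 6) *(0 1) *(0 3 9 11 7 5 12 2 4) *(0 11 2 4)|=14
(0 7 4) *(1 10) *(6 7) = (0 6 7 4)(1 10) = [6, 10, 2, 3, 0, 5, 7, 4, 8, 9, 1]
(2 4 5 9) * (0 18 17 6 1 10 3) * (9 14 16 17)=[18, 10, 4, 0, 5, 14, 1, 7, 8, 2, 3, 11, 12, 13, 16, 15, 17, 6, 9]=(0 18 9 2 4 5 14 16 17 6 1 10 3)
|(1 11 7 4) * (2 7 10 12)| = |(1 11 10 12 2 7 4)| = 7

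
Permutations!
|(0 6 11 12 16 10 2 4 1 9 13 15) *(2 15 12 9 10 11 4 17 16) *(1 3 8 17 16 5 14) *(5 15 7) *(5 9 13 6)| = 65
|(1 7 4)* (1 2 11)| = 5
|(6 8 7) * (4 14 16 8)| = 6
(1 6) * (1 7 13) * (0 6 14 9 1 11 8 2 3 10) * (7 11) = (0 6 11 8 2 3 10)(1 14 9)(7 13) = [6, 14, 3, 10, 4, 5, 11, 13, 2, 1, 0, 8, 12, 7, 9]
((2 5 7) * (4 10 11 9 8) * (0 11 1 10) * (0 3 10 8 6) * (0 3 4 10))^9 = (0 3 6 9 11)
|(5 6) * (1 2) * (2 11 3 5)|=|(1 11 3 5 6 2)|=6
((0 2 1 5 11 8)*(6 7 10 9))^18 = (11)(6 10)(7 9)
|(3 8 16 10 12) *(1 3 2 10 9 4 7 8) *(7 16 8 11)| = |(1 3)(2 10 12)(4 16 9)(7 11)| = 6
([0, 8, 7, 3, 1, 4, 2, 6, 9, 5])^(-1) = [0, 4, 6, 3, 5, 9, 7, 2, 1, 8]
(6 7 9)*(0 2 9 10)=(0 2 9 6 7 10)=[2, 1, 9, 3, 4, 5, 7, 10, 8, 6, 0]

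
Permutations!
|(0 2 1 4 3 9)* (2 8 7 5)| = |(0 8 7 5 2 1 4 3 9)| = 9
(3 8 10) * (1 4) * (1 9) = [0, 4, 2, 8, 9, 5, 6, 7, 10, 1, 3] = (1 4 9)(3 8 10)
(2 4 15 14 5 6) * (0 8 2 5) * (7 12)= (0 8 2 4 15 14)(5 6)(7 12)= [8, 1, 4, 3, 15, 6, 5, 12, 2, 9, 10, 11, 7, 13, 0, 14]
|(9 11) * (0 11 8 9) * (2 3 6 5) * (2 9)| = 6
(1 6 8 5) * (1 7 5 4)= (1 6 8 4)(5 7)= [0, 6, 2, 3, 1, 7, 8, 5, 4]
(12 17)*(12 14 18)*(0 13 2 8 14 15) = (0 13 2 8 14 18 12 17 15) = [13, 1, 8, 3, 4, 5, 6, 7, 14, 9, 10, 11, 17, 2, 18, 0, 16, 15, 12]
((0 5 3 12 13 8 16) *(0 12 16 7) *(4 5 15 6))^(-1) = ((0 15 6 4 5 3 16 12 13 8 7))^(-1) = (0 7 8 13 12 16 3 5 4 6 15)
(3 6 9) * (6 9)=(3 9)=[0, 1, 2, 9, 4, 5, 6, 7, 8, 3]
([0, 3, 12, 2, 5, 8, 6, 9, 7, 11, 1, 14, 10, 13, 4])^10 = [0, 1, 2, 3, 7, 9, 6, 14, 11, 4, 10, 5, 12, 13, 8]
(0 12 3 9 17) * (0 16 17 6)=(0 12 3 9 6)(16 17)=[12, 1, 2, 9, 4, 5, 0, 7, 8, 6, 10, 11, 3, 13, 14, 15, 17, 16]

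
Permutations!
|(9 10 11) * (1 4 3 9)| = 6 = |(1 4 3 9 10 11)|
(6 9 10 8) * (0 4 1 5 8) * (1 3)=(0 4 3 1 5 8 6 9 10)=[4, 5, 2, 1, 3, 8, 9, 7, 6, 10, 0]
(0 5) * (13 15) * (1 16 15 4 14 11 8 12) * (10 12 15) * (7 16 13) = [5, 13, 2, 3, 14, 0, 6, 16, 15, 9, 12, 8, 1, 4, 11, 7, 10] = (0 5)(1 13 4 14 11 8 15 7 16 10 12)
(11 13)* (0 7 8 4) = (0 7 8 4)(11 13) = [7, 1, 2, 3, 0, 5, 6, 8, 4, 9, 10, 13, 12, 11]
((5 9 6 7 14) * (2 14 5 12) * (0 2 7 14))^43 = (0 2)(5 9 6 14 12 7)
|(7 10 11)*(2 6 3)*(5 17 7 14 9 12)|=24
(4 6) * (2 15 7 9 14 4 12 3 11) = [0, 1, 15, 11, 6, 5, 12, 9, 8, 14, 10, 2, 3, 13, 4, 7] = (2 15 7 9 14 4 6 12 3 11)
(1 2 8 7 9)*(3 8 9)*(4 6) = (1 2 9)(3 8 7)(4 6) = [0, 2, 9, 8, 6, 5, 4, 3, 7, 1]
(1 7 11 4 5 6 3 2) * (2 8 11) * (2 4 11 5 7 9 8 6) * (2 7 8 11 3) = [0, 9, 1, 6, 8, 7, 2, 4, 5, 11, 10, 3] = (1 9 11 3 6 2)(4 8 5 7)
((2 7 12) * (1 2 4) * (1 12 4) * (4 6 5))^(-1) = (1 12 4 5 6 7 2)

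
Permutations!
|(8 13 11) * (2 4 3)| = |(2 4 3)(8 13 11)| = 3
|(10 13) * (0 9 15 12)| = 4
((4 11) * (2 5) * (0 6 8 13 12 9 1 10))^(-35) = ((0 6 8 13 12 9 1 10)(2 5)(4 11))^(-35) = (0 9 8 10 12 6 1 13)(2 5)(4 11)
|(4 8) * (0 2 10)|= |(0 2 10)(4 8)|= 6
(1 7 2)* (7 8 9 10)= [0, 8, 1, 3, 4, 5, 6, 2, 9, 10, 7]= (1 8 9 10 7 2)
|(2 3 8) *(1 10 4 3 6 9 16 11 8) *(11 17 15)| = 8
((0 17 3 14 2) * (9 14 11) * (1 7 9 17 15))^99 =((0 15 1 7 9 14 2)(3 11 17))^99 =(17)(0 15 1 7 9 14 2)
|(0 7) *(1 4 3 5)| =4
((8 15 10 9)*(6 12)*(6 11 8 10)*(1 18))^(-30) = (18)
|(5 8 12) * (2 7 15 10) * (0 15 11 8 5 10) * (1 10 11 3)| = 30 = |(0 15)(1 10 2 7 3)(8 12 11)|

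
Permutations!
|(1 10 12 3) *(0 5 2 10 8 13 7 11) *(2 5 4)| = |(0 4 2 10 12 3 1 8 13 7 11)| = 11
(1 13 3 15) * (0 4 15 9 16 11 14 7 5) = (0 4 15 1 13 3 9 16 11 14 7 5) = [4, 13, 2, 9, 15, 0, 6, 5, 8, 16, 10, 14, 12, 3, 7, 1, 11]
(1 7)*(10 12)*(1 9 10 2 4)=(1 7 9 10 12 2 4)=[0, 7, 4, 3, 1, 5, 6, 9, 8, 10, 12, 11, 2]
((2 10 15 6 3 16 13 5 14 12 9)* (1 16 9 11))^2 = ((1 16 13 5 14 12 11)(2 10 15 6 3 9))^2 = (1 13 14 11 16 5 12)(2 15 3)(6 9 10)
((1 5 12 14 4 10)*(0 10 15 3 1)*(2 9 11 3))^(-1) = ((0 10)(1 5 12 14 4 15 2 9 11 3))^(-1) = (0 10)(1 3 11 9 2 15 4 14 12 5)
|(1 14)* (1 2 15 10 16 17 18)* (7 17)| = |(1 14 2 15 10 16 7 17 18)| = 9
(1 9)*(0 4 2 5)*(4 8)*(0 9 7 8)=(1 7 8 4 2 5 9)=[0, 7, 5, 3, 2, 9, 6, 8, 4, 1]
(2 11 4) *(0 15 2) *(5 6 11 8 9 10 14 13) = (0 15 2 8 9 10 14 13 5 6 11 4) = [15, 1, 8, 3, 0, 6, 11, 7, 9, 10, 14, 4, 12, 5, 13, 2]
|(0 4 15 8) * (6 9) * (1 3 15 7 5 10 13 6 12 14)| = 14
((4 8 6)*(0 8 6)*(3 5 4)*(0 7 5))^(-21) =(8)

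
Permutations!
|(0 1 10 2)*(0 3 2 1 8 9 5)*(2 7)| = 12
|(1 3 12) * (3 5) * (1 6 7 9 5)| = |(3 12 6 7 9 5)| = 6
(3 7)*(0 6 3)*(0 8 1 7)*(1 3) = (0 6 1 7 8 3) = [6, 7, 2, 0, 4, 5, 1, 8, 3]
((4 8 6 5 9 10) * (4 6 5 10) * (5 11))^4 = ((4 8 11 5 9)(6 10))^4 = (4 9 5 11 8)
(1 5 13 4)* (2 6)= (1 5 13 4)(2 6)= [0, 5, 6, 3, 1, 13, 2, 7, 8, 9, 10, 11, 12, 4]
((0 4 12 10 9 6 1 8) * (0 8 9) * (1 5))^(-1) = (0 10 12 4)(1 5 6 9) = ((0 4 12 10)(1 9 6 5))^(-1)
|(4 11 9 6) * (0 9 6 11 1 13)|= |(0 9 11 6 4 1 13)|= 7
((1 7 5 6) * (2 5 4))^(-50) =((1 7 4 2 5 6))^(-50) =(1 5 4)(2 7 6)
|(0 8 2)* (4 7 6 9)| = |(0 8 2)(4 7 6 9)| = 12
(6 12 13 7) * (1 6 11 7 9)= (1 6 12 13 9)(7 11)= [0, 6, 2, 3, 4, 5, 12, 11, 8, 1, 10, 7, 13, 9]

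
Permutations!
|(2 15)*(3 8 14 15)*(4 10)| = 10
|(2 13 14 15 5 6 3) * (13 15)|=10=|(2 15 5 6 3)(13 14)|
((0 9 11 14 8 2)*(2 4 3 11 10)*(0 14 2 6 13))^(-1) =((0 9 10 6 13)(2 14 8 4 3 11))^(-1) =(0 13 6 10 9)(2 11 3 4 8 14)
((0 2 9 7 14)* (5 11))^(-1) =((0 2 9 7 14)(5 11))^(-1) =(0 14 7 9 2)(5 11)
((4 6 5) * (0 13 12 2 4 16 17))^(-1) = ((0 13 12 2 4 6 5 16 17))^(-1) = (0 17 16 5 6 4 2 12 13)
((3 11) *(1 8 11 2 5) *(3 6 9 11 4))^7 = ((1 8 4 3 2 5)(6 9 11))^7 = (1 8 4 3 2 5)(6 9 11)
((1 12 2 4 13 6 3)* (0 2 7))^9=((0 2 4 13 6 3 1 12 7))^9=(13)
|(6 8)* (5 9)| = |(5 9)(6 8)| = 2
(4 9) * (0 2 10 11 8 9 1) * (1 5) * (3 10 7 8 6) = (0 2 7 8 9 4 5 1)(3 10 11 6) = [2, 0, 7, 10, 5, 1, 3, 8, 9, 4, 11, 6]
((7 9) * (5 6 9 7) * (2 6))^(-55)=(2 6 9 5)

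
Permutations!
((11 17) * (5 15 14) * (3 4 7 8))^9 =((3 4 7 8)(5 15 14)(11 17))^9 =(3 4 7 8)(11 17)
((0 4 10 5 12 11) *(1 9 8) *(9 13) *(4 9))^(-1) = (0 11 12 5 10 4 13 1 8 9)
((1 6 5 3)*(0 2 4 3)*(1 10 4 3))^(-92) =((0 2 3 10 4 1 6 5))^(-92) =(0 4)(1 2)(3 6)(5 10)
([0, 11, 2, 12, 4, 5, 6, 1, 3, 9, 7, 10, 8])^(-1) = (1 7 10 11)(3 8 12)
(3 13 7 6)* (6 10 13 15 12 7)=(3 15 12 7 10 13 6)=[0, 1, 2, 15, 4, 5, 3, 10, 8, 9, 13, 11, 7, 6, 14, 12]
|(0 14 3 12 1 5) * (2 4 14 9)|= 9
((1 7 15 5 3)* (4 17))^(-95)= (4 17)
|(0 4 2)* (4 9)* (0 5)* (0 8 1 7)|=8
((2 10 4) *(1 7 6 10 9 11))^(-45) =(1 10 9 7 4 11 6 2)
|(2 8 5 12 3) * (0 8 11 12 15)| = |(0 8 5 15)(2 11 12 3)| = 4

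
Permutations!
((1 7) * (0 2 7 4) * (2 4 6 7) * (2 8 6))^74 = (1 7 6 8 2)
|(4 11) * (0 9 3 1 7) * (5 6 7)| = 14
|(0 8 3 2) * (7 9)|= 4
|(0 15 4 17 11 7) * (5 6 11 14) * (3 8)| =18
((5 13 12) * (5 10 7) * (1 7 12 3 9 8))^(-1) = ((1 7 5 13 3 9 8)(10 12))^(-1) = (1 8 9 3 13 5 7)(10 12)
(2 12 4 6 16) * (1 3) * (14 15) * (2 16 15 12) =[0, 3, 2, 1, 6, 5, 15, 7, 8, 9, 10, 11, 4, 13, 12, 14, 16] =(16)(1 3)(4 6 15 14 12)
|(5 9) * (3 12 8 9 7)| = 6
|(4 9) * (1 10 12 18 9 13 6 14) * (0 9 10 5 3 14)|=60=|(0 9 4 13 6)(1 5 3 14)(10 12 18)|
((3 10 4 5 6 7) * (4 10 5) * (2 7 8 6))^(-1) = (10)(2 5 3 7)(6 8)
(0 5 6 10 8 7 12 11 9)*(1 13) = (0 5 6 10 8 7 12 11 9)(1 13) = [5, 13, 2, 3, 4, 6, 10, 12, 7, 0, 8, 9, 11, 1]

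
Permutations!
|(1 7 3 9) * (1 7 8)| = |(1 8)(3 9 7)| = 6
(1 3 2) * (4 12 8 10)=(1 3 2)(4 12 8 10)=[0, 3, 1, 2, 12, 5, 6, 7, 10, 9, 4, 11, 8]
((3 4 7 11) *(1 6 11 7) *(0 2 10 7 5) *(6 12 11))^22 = (0 10 5 2 7)(1 11 4 12 3)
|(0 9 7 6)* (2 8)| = 4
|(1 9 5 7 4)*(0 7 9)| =4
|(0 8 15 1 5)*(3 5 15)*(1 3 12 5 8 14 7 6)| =10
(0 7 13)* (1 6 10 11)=(0 7 13)(1 6 10 11)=[7, 6, 2, 3, 4, 5, 10, 13, 8, 9, 11, 1, 12, 0]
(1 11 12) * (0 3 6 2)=(0 3 6 2)(1 11 12)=[3, 11, 0, 6, 4, 5, 2, 7, 8, 9, 10, 12, 1]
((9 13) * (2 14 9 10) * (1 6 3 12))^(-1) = ((1 6 3 12)(2 14 9 13 10))^(-1) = (1 12 3 6)(2 10 13 9 14)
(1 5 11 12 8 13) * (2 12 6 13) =[0, 5, 12, 3, 4, 11, 13, 7, 2, 9, 10, 6, 8, 1] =(1 5 11 6 13)(2 12 8)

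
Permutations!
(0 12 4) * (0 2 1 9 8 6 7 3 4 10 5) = (0 12 10 5)(1 9 8 6 7 3 4 2) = [12, 9, 1, 4, 2, 0, 7, 3, 6, 8, 5, 11, 10]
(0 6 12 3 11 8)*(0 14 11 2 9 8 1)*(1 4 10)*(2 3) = [6, 0, 9, 3, 10, 5, 12, 7, 14, 8, 1, 4, 2, 13, 11] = (0 6 12 2 9 8 14 11 4 10 1)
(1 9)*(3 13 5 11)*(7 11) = (1 9)(3 13 5 7 11) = [0, 9, 2, 13, 4, 7, 6, 11, 8, 1, 10, 3, 12, 5]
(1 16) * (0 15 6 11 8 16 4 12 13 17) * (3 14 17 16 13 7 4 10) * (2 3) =(0 15 6 11 8 13 16 1 10 2 3 14 17)(4 12 7) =[15, 10, 3, 14, 12, 5, 11, 4, 13, 9, 2, 8, 7, 16, 17, 6, 1, 0]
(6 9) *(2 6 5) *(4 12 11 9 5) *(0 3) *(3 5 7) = (0 5 2 6 7 3)(4 12 11 9) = [5, 1, 6, 0, 12, 2, 7, 3, 8, 4, 10, 9, 11]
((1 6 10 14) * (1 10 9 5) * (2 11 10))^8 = (14)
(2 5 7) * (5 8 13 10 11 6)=(2 8 13 10 11 6 5 7)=[0, 1, 8, 3, 4, 7, 5, 2, 13, 9, 11, 6, 12, 10]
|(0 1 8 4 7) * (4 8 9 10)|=|(0 1 9 10 4 7)|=6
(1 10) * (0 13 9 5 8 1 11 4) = (0 13 9 5 8 1 10 11 4) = [13, 10, 2, 3, 0, 8, 6, 7, 1, 5, 11, 4, 12, 9]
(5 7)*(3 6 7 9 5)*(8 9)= (3 6 7)(5 8 9)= [0, 1, 2, 6, 4, 8, 7, 3, 9, 5]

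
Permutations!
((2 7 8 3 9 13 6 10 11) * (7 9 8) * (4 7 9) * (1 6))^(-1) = (1 13 9 7 4 2 11 10 6)(3 8)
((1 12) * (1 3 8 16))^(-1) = (1 16 8 3 12)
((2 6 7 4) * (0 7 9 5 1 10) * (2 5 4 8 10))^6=((0 7 8 10)(1 2 6 9 4 5))^6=(0 8)(7 10)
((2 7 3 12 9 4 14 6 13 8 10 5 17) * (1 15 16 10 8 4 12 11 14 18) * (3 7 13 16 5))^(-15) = (1 15 5 17 2 13 4 18)(3 6)(9 12)(10 14)(11 16)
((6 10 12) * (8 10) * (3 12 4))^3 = ((3 12 6 8 10 4))^3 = (3 8)(4 6)(10 12)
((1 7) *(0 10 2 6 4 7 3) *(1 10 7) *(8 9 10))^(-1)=((0 7 8 9 10 2 6 4 1 3))^(-1)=(0 3 1 4 6 2 10 9 8 7)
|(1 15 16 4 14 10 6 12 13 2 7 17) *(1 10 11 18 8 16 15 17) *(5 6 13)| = 6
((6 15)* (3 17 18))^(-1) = (3 18 17)(6 15)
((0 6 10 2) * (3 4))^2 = ((0 6 10 2)(3 4))^2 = (0 10)(2 6)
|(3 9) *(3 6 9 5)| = |(3 5)(6 9)| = 2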